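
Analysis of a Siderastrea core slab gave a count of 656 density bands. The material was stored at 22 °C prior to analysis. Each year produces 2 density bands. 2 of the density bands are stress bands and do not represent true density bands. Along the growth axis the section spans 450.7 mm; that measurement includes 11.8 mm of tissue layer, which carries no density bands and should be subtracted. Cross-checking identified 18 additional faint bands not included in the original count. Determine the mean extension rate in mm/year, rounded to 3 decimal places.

1.306 mm/year

Correcting the raw count gives 656 − 2 + 18 = 672 true density bands.
672 density bands at 2 per year is 672 / 2 = 336 years.
The growth record spans 450.7 − 11.8 = 438.9 mm.
438.9 mm over 336 years gives 438.9 / 336 ≈ 1.306 mm/year.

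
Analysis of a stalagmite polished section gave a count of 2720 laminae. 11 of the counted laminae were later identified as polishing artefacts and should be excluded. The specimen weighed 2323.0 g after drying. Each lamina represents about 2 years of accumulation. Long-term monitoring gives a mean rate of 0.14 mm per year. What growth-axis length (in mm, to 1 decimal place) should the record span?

758.5 mm

True lamina count = 2720 − 11 = 2709.
2709 laminae at 2 years each span 2709 × 2 = 5418 years.
Predicted length = 0.14 mm/year × 5418 years = 758.5 mm.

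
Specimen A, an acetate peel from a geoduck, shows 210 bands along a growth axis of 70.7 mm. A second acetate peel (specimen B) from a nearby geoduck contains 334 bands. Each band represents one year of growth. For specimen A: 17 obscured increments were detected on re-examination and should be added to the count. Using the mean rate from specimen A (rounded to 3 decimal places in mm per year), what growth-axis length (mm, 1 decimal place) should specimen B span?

103.9 mm

Specimen A: correcting the raw count gives 210 + 17 = 227 true bands.
A: Mean rate = 70.7 mm / 227 years ≈ 0.311 mm per year.
Length of B = 0.311 × 334 = 103.9 mm.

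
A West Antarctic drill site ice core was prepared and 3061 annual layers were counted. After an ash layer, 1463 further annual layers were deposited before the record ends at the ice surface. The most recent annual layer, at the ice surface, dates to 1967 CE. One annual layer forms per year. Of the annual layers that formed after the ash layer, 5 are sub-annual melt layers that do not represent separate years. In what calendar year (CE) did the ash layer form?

509 CE

There are 1463 annual layers younger than the ash layer.
Removing the 5 false annual layers leaves 1463 − 5 = 1458 true annual layers beyond the ash layer.
The annual layer at the ice surface is 1967 CE, so the ash layer dates to 1967 − 1458 = 509 CE.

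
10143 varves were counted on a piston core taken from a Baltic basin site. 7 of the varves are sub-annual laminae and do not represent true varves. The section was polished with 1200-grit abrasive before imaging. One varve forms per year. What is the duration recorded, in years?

10136 years

Correcting the raw count gives 10143 − 7 = 10136 true varves.
With a one-to-one varve periodicity this is 10136 years.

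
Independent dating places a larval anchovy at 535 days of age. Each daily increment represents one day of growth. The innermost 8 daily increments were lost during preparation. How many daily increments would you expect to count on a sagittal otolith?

One daily increment per day gives 535 daily increments over 535 days.
Subtracting the 8 daily increments not captured gives 535 − 8 = 527 daily increments in the record.

527 daily increments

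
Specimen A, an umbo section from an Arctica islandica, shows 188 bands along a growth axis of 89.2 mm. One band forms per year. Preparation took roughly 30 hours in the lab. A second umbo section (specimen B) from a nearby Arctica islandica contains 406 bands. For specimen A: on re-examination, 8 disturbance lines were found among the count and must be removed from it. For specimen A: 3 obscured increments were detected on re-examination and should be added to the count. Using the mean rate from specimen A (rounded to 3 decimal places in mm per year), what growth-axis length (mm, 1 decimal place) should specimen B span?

Specimen A: correcting the raw count gives 188 − 8 + 3 = 183 true bands.
A: Extension rate ≈ 89.2 / 183 = 0.487 mm/year.
B's length ≈ 0.487 × 406 = 197.7 mm.

197.7 mm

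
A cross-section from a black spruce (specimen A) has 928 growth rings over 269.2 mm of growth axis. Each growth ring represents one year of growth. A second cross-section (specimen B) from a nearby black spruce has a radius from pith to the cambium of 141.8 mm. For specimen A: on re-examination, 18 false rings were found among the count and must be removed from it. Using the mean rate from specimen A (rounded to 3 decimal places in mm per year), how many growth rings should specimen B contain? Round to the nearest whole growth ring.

Specimen A: after corrections the count is 928 − 18 = 910 growth rings.
A: Extension rate ≈ 269.2 / 910 = 0.296 mm per year.
Specimen B: 141.8 mm / 0.296 mm per year = 479.05 years ≈ 479 growth rings.

479 growth rings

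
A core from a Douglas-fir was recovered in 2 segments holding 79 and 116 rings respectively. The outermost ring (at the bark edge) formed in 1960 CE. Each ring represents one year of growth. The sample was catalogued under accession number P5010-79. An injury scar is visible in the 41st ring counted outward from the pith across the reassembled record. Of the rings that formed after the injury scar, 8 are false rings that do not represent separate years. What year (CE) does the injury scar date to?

1814 CE

Total rings = 79 + 116 = 195.
Between ring 41 and the bark edge there are 195 − 41 = 154 rings.
Removing the 8 false rings leaves 154 − 8 = 146 true rings beyond the injury scar.
Counting back 146 years from 1960 CE places the injury scar in 1960 − 146 = 1814 CE.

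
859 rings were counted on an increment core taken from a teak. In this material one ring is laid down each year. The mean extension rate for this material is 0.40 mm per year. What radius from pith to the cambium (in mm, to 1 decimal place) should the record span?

343.6 mm

The record spans 859 years at 0.40 mm per year.
Predicted length = 0.40 mm/year × 859 years = 343.6 mm.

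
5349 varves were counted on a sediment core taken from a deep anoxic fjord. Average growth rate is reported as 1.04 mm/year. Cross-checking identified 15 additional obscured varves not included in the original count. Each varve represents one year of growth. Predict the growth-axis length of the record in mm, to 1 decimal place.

True varve count = 5349 + 15 = 5364.
5364 years at 1.04 mm/year gives 1.04 × 5364 = 5578.6 mm.

5578.6 mm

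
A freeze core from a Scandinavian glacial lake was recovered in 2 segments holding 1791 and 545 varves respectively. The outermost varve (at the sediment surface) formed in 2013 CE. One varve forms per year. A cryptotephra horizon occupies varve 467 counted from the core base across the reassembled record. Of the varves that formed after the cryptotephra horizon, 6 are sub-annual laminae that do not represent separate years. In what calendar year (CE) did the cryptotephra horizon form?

Total varves = 1791 + 545 = 2336.
2336 − 467 = 1869 varves lie beyond the cryptotephra horizon toward the sediment surface.
Removing the 6 false varves leaves 1869 − 6 = 1863 true varves beyond the cryptotephra horizon.
The varve at the sediment surface is 2013 CE, so the cryptotephra horizon dates to 2013 − 1863 = 150 CE.

150 CE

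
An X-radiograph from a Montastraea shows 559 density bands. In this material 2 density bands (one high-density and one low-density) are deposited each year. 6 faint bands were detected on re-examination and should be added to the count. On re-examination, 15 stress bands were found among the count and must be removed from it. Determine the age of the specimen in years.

After corrections the count is 559 − 15 + 6 = 550 density bands.
Dividing by 2 density bands per year: 550 / 2 = 275 years.

275 yr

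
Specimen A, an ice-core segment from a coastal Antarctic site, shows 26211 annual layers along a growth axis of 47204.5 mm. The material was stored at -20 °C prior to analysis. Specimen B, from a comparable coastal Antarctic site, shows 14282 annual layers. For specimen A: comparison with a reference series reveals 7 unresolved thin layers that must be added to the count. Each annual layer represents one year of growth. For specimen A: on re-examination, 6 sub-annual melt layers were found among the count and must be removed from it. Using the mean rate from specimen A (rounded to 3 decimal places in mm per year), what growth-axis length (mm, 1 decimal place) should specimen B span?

25721.9 mm

Specimen A: true annual layer count = 26211 − 6 + 7 = 26212.
A: 47204.5 mm over 26212 years gives 47204.5 / 26212 ≈ 1.801 mm/yr.
B's length ≈ 1.801 × 14282 = 25721.9 mm.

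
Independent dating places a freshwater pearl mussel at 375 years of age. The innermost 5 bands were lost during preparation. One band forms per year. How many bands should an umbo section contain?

370 bands

Expected bands over 375 years: 375.
375 − 5 missed = 370 bands expected in the prepared section.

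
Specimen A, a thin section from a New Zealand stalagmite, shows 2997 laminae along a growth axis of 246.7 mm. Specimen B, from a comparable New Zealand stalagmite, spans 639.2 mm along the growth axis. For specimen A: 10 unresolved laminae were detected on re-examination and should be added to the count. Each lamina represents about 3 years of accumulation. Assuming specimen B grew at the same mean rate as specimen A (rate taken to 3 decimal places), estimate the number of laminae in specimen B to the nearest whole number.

7891 laminae

Specimen A: correcting the raw count gives 2997 + 10 = 3007 true laminae.
Specimen A: 3007 laminae at 3 years each span 3007 × 3 = 9021 years.
A: Mean rate = 246.7 mm / 9021 years ≈ 0.027 mm/year.
For B, 639.2 / 0.027 = 23674.07 years; at 3 years per lamina that is 23674.07 / 3 ≈ 7891 laminae.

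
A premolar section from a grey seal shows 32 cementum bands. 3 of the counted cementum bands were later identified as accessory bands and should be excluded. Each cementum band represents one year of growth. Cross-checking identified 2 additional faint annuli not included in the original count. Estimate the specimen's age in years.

Adjusted count: 32 − 3 + 2 = 31 cementum bands.
One cementum band per year makes the duration 31 years.

31 years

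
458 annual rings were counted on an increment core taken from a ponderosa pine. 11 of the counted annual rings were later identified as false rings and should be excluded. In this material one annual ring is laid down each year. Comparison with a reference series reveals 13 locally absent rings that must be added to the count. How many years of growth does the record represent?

Adjusted count: 458 − 11 + 13 = 460 annual rings.
With a one-to-one annual ring periodicity this is 460 years.

460 years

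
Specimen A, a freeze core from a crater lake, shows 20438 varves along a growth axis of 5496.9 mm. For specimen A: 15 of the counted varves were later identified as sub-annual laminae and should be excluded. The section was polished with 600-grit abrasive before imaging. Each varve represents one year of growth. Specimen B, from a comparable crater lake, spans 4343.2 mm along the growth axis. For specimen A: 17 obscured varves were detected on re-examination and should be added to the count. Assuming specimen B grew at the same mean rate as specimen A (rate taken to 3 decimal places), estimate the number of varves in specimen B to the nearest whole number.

16146 varves

Specimen A: adjusted count: 20438 − 15 + 17 = 20440 varves.
A: Extension rate ≈ 5496.9 / 20440 = 0.269 mm/yr.
For B, 4343.2 / 0.269 = 16145.72 years ≈ 16146 varves.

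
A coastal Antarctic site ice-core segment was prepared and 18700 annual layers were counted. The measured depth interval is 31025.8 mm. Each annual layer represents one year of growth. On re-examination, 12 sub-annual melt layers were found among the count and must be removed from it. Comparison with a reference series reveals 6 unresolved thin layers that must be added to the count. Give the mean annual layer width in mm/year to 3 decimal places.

Adjusted count: 18700 − 12 + 6 = 18694 annual layers.
Mean rate = 31025.8 mm / 18694 years ≈ 1.660 mm/year.

1.660 mm/year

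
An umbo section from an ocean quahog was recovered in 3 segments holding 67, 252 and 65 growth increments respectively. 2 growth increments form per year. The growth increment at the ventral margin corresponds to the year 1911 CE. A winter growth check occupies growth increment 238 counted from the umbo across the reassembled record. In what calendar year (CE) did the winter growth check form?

Total growth increments = 67 + 252 + 65 = 384.
The winter growth check sits at growth increment 238 from the umbo, so 384 − 238 = 146 growth increments formed after it.
Dividing by 2 growth increments per year: 146 / 2 = 73 years.
Counting back 73 years from 1911 CE places the winter growth check in 1911 − 73 = 1838 CE.

1838 CE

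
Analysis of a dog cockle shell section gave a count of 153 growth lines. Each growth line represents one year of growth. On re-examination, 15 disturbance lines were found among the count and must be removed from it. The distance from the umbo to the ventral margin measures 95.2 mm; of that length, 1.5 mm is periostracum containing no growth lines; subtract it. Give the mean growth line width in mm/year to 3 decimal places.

0.679 mm/year

Adjusted count: 153 − 15 = 138 growth lines.
Net length = 95.2 − 1.5 = 93.7 mm.
Extension rate ≈ 93.7 / 138 = 0.679 mm/year.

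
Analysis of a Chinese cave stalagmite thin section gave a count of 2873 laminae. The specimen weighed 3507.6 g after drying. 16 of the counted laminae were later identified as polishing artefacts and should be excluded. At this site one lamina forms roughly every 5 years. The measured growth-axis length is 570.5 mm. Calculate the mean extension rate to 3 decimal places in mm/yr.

0.040 mm/yr

True lamina count = 2873 − 16 = 2857.
At 5 years per lamina, 2857 × 5 = 14285 years.
570.5 mm over 14285 years gives 570.5 / 14285 ≈ 0.040 mm/yr.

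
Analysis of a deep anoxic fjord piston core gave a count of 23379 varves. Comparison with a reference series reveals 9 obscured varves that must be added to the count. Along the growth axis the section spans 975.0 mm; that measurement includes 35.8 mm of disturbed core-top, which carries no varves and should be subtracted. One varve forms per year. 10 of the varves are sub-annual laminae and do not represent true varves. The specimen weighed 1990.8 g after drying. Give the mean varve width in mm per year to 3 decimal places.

True varve count = 23379 − 10 + 9 = 23378.
Net length = 975.0 − 35.8 = 939.2 mm.
Extension rate ≈ 939.2 / 23378 = 0.040 mm per year.

0.040 mm per year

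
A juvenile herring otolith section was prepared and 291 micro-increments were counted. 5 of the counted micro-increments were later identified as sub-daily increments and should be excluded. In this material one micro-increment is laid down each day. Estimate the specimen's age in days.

286 days

Adjusted count: 291 − 5 = 286 micro-increments.
One micro-increment per day makes the duration 286 days.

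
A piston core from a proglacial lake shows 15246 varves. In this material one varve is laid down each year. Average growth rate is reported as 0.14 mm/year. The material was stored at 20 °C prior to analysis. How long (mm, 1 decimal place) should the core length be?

15246 years of growth are recorded.
Predicted length = 0.14 mm/year × 15246 years = 2134.4 mm.

2134.4 mm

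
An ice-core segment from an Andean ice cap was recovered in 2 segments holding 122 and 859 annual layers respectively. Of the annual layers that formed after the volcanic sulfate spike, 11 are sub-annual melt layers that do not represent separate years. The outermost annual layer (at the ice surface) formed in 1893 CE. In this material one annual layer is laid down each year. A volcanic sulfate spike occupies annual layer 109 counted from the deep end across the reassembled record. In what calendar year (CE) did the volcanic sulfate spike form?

Total annual layers = 122 + 859 = 981.
Between annual layer 109 and the ice surface there are 981 − 109 = 872 annual layers.
Excluding 11 false annual layers: 872 − 11 = 861.
The annual layer at the ice surface is 1893 CE, so the volcanic sulfate spike dates to 1893 − 861 = 1032 CE.

1032 CE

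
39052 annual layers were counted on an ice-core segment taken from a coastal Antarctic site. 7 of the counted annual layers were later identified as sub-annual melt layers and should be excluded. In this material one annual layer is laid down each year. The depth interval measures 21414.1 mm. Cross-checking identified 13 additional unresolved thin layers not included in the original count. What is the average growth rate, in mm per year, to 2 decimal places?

0.55 mm per year

After corrections the count is 39052 − 7 + 13 = 39058 annual layers.
Mean rate = 21414.1 mm / 39058 years ≈ 0.55 mm per year.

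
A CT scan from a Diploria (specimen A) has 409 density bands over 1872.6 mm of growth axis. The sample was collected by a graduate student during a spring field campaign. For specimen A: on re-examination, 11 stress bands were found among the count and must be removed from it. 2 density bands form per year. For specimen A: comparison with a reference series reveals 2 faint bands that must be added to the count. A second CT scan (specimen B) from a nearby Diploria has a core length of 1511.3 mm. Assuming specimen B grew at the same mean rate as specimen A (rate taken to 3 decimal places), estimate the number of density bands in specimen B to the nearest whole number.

Specimen A: adjusted count: 409 − 11 + 2 = 400 density bands.
Specimen A: with 2 density bands per year, 400 / 2 = 200 years.
A: Mean rate = 1872.6 mm / 200 years ≈ 9.363 mm/yr.
B spans 1511.3 / 9.363 = 161.41 years; at 2 density bands per year that is 161.41 × 2 ≈ 323 density bands.

323 density bands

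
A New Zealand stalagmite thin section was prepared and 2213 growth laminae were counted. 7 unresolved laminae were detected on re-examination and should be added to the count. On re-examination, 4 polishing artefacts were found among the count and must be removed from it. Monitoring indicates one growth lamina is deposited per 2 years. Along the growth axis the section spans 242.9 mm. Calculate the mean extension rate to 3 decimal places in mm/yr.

True growth lamina count = 2213 − 4 + 7 = 2216.
At 2 years per growth lamina, 2216 × 2 = 4432 years.
Mean rate = 242.9 mm / 4432 years ≈ 0.055 mm/yr.

0.055 mm/yr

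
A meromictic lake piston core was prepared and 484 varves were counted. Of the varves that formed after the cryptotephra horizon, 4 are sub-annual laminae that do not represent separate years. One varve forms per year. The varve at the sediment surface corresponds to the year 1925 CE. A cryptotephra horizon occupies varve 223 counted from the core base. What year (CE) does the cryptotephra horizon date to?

1668 CE

The cryptotephra horizon sits at varve 223 from the core base, so 484 − 223 = 261 varves formed after it.
261 − 4 false = 257 true varves after the cryptotephra horizon.
The varve at the sediment surface is 1925 CE, so the cryptotephra horizon dates to 1925 − 257 = 1668 CE.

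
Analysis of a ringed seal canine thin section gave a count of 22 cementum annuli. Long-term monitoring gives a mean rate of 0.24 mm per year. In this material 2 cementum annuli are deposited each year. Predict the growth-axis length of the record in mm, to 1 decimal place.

With 2 cementum annuli per year, 22 / 2 = 11 years.
Predicted length = 0.24 mm/year × 11 years = 2.6 mm.

2.6 mm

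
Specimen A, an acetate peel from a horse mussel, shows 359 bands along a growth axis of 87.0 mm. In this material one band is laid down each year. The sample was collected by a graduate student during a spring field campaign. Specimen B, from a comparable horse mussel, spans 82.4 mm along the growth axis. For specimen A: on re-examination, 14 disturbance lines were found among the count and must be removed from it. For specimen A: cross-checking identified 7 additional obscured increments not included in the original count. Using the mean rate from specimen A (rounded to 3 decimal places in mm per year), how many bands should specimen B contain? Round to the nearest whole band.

Specimen A: correcting the raw count gives 359 − 14 + 7 = 352 true bands.
A: Extension rate ≈ 87.0 / 352 = 0.247 mm/yr.
For B, 82.4 / 0.247 = 333.60 years ≈ 334 bands.

334 bands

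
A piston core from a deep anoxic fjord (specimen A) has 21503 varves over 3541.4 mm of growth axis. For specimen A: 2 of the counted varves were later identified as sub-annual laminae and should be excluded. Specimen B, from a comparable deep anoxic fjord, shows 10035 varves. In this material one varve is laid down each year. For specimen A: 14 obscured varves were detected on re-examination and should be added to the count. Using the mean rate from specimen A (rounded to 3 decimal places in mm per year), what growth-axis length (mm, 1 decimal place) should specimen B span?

1655.8 mm

Specimen A: correcting the raw count gives 21503 − 2 + 14 = 21515 true varves.
A: Extension rate ≈ 3541.4 / 21515 = 0.165 mm/year.
Length of B = 0.165 × 10035 = 1655.8 mm.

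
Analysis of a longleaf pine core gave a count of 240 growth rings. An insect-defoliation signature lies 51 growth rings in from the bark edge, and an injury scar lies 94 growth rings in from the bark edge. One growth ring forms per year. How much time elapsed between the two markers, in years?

94 − 51 = 43 growth rings lie between the two events.
One growth ring per year makes the interval 43 years.

43 years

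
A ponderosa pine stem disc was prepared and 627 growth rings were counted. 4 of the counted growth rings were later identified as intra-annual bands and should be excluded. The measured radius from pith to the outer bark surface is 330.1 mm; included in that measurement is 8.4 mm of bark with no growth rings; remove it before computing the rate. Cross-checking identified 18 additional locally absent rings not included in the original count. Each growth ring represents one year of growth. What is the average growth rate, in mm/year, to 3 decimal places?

0.502 mm/year

Correcting the raw count gives 627 − 4 + 18 = 641 true growth rings.
The growth record spans 330.1 − 8.4 = 321.7 mm.
321.7 mm over 641 years gives 321.7 / 641 ≈ 0.502 mm/year.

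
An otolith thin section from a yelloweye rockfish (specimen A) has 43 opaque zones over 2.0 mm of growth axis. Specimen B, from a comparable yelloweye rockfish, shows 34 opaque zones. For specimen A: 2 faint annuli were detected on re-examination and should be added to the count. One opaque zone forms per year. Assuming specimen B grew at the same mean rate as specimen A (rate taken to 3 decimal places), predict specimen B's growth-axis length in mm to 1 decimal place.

Specimen A: true opaque zone count = 43 + 2 = 45.
A: 2.0 mm over 45 years gives 2.0 / 45 ≈ 0.044 mm/year.
B's length ≈ 0.044 × 34 = 1.5 mm.

1.5 mm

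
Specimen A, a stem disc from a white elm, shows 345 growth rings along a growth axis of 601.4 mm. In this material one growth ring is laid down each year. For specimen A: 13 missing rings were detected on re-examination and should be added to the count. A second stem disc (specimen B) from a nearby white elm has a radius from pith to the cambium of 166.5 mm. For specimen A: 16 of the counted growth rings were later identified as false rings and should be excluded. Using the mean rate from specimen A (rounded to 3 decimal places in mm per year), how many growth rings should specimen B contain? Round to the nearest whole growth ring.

Specimen A: correcting the raw count gives 345 − 16 + 13 = 342 true growth rings.
A: Extension rate ≈ 601.4 / 342 = 1.758 mm per year.
For B, 166.5 / 1.758 = 94.71 years ≈ 95 growth rings.

95 growth rings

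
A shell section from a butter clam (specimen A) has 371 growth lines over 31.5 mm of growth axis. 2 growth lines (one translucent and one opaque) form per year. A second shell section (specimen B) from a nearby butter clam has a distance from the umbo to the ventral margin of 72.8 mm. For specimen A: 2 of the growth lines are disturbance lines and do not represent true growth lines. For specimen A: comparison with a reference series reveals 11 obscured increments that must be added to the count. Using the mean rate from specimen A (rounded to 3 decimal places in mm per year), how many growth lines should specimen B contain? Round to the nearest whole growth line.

Specimen A: correcting the raw count gives 371 − 2 + 11 = 380 true growth lines.
Specimen A: dividing by 2 growth lines per year: 380 / 2 = 190 years.
A: Mean rate = 31.5 mm / 190 years ≈ 0.166 mm/year.
For B, 72.8 / 0.166 = 438.55 years; at 2 growth lines per year that is 438.55 × 2 ≈ 877 growth lines.

877 growth lines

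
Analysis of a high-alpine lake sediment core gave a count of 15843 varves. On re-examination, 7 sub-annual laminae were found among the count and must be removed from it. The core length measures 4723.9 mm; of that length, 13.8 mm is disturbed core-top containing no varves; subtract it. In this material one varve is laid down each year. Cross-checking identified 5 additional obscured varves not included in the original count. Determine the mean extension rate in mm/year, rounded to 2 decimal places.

0.30 mm/year

Correcting the raw count gives 15843 − 7 + 5 = 15841 true varves.
Removing the 13.8 mm offcut leaves 4723.9 − 13.8 = 4710.1 mm.
Mean rate = 4710.1 mm / 15841 years ≈ 0.30 mm/year.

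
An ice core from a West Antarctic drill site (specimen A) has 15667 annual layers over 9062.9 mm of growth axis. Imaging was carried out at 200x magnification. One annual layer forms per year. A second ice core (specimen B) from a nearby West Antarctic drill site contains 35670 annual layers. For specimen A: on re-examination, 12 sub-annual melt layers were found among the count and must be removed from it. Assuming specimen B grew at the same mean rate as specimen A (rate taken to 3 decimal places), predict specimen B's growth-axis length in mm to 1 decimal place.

Specimen A: true annual layer count = 15667 − 12 = 15655.
A: 9062.9 mm over 15655 years gives 9062.9 / 15655 ≈ 0.579 mm/year.
B's length ≈ 0.579 × 35670 = 20652.9 mm.

20652.9 mm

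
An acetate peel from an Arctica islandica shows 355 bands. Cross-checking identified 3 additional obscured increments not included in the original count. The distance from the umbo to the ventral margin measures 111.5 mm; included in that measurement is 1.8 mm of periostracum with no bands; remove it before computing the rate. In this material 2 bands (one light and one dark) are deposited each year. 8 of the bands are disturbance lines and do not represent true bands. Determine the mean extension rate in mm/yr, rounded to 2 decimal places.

After corrections the count is 355 − 8 + 3 = 350 bands.
Dividing by 2 bands per year: 350 / 2 = 175 years.
The growth record spans 111.5 − 1.8 = 109.7 mm.
Extension rate ≈ 109.7 / 175 = 0.63 mm/yr.

0.63 mm/yr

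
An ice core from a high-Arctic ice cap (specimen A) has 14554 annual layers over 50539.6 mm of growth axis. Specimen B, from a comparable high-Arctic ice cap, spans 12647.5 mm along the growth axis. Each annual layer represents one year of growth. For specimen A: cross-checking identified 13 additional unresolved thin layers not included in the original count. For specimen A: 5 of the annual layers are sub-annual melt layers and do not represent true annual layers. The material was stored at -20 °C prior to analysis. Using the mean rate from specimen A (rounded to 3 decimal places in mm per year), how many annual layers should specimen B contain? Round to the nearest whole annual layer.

3644 annual layers

Specimen A: adjusted count: 14554 − 5 + 13 = 14562 annual layers.
A: Extension rate ≈ 50539.6 / 14562 = 3.471 mm/year.
Specimen B: 12647.5 mm / 3.471 mm per year = 3643.76 years ≈ 3644 annual layers.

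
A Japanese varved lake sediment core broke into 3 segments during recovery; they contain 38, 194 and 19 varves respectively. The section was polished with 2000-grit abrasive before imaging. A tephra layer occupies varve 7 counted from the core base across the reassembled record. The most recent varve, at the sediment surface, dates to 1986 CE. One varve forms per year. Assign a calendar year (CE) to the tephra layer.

1742 CE

Total varves = 38 + 194 + 19 = 251.
Between varve 7 and the sediment surface there are 251 − 7 = 244 varves.
1986 − 244 = 1742 CE.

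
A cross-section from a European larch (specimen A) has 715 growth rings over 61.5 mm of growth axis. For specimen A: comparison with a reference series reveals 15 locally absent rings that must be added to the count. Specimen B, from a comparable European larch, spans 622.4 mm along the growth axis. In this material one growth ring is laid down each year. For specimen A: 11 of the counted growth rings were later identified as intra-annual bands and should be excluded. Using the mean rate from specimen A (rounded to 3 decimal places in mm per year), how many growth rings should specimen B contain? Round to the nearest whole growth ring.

Specimen A: adjusted count: 715 − 11 + 15 = 719 growth rings.
A: Extension rate ≈ 61.5 / 719 = 0.086 mm/year.
For B, 622.4 / 0.086 = 7237.21 years ≈ 7237 growth rings.

7237 growth rings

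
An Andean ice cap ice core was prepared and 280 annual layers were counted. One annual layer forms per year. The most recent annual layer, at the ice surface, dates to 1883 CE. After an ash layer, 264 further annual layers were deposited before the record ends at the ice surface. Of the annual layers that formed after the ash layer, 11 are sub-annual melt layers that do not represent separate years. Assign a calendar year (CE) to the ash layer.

1630 CE

264 annual layers post-date the ash layer.
Excluding 11 false annual layers: 264 − 11 = 253.
1883 − 253 = 1630 CE.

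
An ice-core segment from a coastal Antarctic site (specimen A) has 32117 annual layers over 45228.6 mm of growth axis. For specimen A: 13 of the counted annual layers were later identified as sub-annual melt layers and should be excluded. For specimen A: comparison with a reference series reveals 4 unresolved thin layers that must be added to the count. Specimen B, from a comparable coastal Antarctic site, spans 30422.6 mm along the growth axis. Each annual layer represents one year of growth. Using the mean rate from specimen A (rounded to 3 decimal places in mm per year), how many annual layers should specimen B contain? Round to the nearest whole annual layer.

21592 annual layers

Specimen A: after corrections the count is 32117 − 13 + 4 = 32108 annual layers.
A: Mean rate = 45228.6 mm / 32108 years ≈ 1.409 mm/year.
For B, 30422.6 / 1.409 = 21591.63 years ≈ 21592 annual layers.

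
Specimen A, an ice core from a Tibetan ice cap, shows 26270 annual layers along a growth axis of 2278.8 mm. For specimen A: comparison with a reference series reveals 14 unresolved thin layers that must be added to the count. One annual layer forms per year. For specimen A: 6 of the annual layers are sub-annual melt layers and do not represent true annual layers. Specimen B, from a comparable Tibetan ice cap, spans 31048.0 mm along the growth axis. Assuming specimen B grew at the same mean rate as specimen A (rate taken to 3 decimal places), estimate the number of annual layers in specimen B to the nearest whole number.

Specimen A: correcting the raw count gives 26270 − 6 + 14 = 26278 true annual layers.
A: Mean rate = 2278.8 mm / 26278 years ≈ 0.087 mm/yr.
For B, 31048.0 / 0.087 = 356873.56 years ≈ 356874 annual layers.

356874 annual layers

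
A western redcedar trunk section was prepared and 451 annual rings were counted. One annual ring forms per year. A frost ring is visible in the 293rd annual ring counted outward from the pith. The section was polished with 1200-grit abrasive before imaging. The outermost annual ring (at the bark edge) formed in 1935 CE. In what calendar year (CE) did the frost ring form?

1777 CE

Between annual ring 293 and the bark edge there are 451 − 293 = 158 annual rings.
The annual ring at the bark edge is 1935 CE, so the frost ring dates to 1935 − 158 = 1777 CE.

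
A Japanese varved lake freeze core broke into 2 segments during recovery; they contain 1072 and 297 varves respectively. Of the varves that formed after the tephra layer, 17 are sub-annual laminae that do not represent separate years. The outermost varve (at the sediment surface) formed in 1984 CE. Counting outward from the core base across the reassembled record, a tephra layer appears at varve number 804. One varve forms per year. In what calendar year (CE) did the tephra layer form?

Total varves = 1072 + 297 = 1369.
1369 − 804 = 565 varves lie beyond the tephra layer toward the sediment surface.
Excluding 17 false varves: 565 − 17 = 548.
Counting back 548 years from 1984 CE places the tephra layer in 1984 − 548 = 1436 CE.

1436 CE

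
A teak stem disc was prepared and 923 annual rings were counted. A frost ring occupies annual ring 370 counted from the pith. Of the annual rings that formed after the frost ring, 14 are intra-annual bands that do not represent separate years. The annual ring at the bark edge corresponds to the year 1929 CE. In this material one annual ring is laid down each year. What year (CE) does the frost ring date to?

1390 CE

The frost ring sits at annual ring 370 from the pith, so 923 − 370 = 553 annual rings formed after it.
Excluding 14 false annual rings: 553 − 14 = 539.
The annual ring at the bark edge is 1929 CE, so the frost ring dates to 1929 − 539 = 1390 CE.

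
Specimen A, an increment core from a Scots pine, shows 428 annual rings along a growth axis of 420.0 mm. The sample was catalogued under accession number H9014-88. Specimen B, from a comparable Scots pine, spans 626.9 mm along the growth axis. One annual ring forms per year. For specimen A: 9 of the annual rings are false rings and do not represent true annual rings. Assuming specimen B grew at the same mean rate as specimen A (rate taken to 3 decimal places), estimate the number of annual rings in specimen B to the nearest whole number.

626 annual rings

Specimen A: true annual ring count = 428 − 9 = 419.
A: 420.0 mm over 419 years gives 420.0 / 419 ≈ 1.002 mm per year.
B spans 626.9 / 1.002 = 625.65 years ≈ 626 annual rings.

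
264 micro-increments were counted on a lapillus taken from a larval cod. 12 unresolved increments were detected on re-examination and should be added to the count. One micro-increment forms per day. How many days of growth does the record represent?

276 d

Adjusted count: 264 + 12 = 276 micro-increments.
At one micro-increment per day, that is 276 days.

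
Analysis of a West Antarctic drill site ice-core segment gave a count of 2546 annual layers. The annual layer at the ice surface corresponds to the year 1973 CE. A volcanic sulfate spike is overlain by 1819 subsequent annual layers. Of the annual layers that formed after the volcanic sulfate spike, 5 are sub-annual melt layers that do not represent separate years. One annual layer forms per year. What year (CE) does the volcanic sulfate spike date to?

159 CE

1819 annual layers formed after the volcanic sulfate spike.
Removing the 5 false annual layers leaves 1819 − 5 = 1814 true annual layers beyond the volcanic sulfate spike.
1973 − 1814 = 159 CE.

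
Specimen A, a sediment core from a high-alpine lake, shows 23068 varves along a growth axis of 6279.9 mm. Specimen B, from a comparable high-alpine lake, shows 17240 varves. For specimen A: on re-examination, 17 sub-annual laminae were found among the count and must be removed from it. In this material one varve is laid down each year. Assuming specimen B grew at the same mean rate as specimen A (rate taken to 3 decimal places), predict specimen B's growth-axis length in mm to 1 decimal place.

Specimen A: true varve count = 23068 − 17 = 23051.
A: Extension rate ≈ 6279.9 / 23051 = 0.272 mm/year.
Length of B = 0.272 × 17240 = 4689.3 mm.

4689.3 mm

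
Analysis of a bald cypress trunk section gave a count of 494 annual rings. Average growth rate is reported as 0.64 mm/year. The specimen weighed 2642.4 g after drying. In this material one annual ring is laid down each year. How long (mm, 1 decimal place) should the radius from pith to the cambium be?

494 years of growth are recorded.
494 years at 0.64 mm/year gives 0.64 × 494 = 316.2 mm.

316.2 mm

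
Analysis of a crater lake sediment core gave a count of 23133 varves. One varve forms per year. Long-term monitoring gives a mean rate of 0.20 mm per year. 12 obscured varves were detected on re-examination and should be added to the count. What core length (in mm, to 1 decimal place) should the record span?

4629.0 mm

After corrections the count is 23133 + 12 = 23145 varves.
Predicted length = 0.20 mm/year × 23145 years = 4629.0 mm.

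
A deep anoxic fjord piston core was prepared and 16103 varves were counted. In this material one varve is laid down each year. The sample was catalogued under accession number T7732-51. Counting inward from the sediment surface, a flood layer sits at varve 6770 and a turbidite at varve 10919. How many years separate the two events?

Separation: 10919 − 6770 = 4149 varves.
That is 4149 years at one varve per year.

4149 years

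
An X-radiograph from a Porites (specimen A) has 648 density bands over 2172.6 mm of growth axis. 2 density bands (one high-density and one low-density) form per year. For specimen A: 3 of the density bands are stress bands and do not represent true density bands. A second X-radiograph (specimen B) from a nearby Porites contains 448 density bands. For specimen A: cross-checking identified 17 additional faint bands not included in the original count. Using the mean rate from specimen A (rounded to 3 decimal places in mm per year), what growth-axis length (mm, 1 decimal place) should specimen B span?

1470.3 mm

Specimen A: after corrections the count is 648 − 3 + 17 = 662 density bands.
Specimen A: with 2 density bands per year, 662 / 2 = 331 years.
A: 2172.6 mm over 331 years gives 2172.6 / 331 ≈ 6.564 mm/year.
Specimen B: dividing by 2 density bands per year: 448 / 2 = 224 years. For B, 6.564 mm/year × 224 years = 1470.3 mm.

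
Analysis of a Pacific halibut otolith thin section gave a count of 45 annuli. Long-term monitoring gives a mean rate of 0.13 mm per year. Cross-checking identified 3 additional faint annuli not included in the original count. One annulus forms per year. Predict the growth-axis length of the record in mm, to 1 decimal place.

6.2 mm

Correcting the raw count gives 45 + 3 = 48 true annuli.
Length ≈ 0.13 × 48 = 6.2 mm.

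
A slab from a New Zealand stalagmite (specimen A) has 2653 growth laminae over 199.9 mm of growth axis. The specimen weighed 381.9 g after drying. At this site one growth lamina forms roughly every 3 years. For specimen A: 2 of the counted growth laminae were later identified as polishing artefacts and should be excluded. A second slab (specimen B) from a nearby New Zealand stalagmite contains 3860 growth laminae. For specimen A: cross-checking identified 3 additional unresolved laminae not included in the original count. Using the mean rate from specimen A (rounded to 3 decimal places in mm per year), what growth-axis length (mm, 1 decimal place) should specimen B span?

Specimen A: true growth lamina count = 2653 − 2 + 3 = 2654.
Specimen A: multiplying by 3 years per growth lamina: 2654 × 3 = 7962 years.
A: 199.9 mm over 7962 years gives 199.9 / 7962 ≈ 0.025 mm per year.
Specimen B: 3860 growth laminae at 3 years each span 3860 × 3 = 11580 years. Length of B = 0.025 × 11580 = 289.5 mm.

289.5 mm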